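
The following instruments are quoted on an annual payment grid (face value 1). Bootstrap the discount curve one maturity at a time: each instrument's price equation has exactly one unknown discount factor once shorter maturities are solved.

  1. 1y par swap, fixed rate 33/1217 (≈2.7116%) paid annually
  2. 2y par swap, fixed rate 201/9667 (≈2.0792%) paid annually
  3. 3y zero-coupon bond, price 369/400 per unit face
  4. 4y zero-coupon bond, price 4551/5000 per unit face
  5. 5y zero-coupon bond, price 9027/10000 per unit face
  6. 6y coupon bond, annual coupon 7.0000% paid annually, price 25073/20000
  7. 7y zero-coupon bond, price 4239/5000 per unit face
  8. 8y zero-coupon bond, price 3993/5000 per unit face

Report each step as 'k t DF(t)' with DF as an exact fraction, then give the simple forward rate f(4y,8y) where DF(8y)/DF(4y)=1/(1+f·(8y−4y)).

1 1 1217/1250
2 2 4799/5000
3 3 369/400
4 4 4551/5000
5 5 9027/10000
6 6 4331/5000
7 7 4239/5000
8 8 3993/5000
f(4y,8y) = ((4551/5000)/(3993/5000) − 1)/(4) = 93/2662 ≈ 3.4936%

step 1 [1y] swap r/1=33/1217: DF=(1 − 33/1217·(0))/(1+33/1217) = 1217/1250 ≈ 0.973600
step 2 [2y] swap r/1=201/9667: DF=(1 − 201/9667·(0.973600))/(1+201/9667) = 4799/5000 ≈ 0.959800
step 3 [3y] zero: DF = P = 369/400 ≈ 0.922500
step 4 [4y] zero: DF = P = 4551/5000 ≈ 0.910200
step 5 [5y] zero: DF = P = 9027/10000 ≈ 0.902700
step 6 [6y] bond c/1=7/100: DF=(25073/20000 − 7/100·(0.973600+0.959800+0.922500+0.910200+0.902700))/(1+7/100) = 4331/5000 ≈ 0.866200
step 7 [7y] zero: DF = P = 4239/5000 ≈ 0.847800
step 8 [8y] zero: DF = P = 3993/5000 ≈ 0.798600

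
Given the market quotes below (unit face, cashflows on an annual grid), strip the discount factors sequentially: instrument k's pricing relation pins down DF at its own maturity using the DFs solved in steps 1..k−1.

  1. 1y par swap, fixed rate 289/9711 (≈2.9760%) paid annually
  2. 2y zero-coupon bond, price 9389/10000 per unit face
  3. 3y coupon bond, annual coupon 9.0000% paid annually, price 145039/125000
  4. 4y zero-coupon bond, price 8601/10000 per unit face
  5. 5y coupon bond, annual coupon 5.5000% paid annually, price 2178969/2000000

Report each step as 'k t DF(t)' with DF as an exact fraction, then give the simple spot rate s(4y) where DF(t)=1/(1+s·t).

1 1 9711/10000
2 2 9389/10000
3 3 2267/2500
4 4 8601/10000
5 5 841/1000
s(4y) = (1/(8601/10000) − 1)/(4) = 1399/34404 ≈ 4.0664%

step 1 [1y] swap r/1=289/9711: DF=(1 − 289/9711·(0))/(1+289/9711) = 9711/10000 ≈ 0.971100
step 2 [2y] zero: DF = P = 9389/10000 ≈ 0.938900
step 3 [3y] bond c/1=9/100: DF=(145039/125000 − 9/100·(0.971100+0.938900))/(1+9/100) = 2267/2500 ≈ 0.906800
step 4 [4y] zero: DF = P = 8601/10000 ≈ 0.860100
step 5 [5y] bond c/1=11/200: DF=(2178969/2000000 − 11/200·(0.971100+0.938900+0.906800+0.860100))/(1+11/200) = 841/1000 ≈ 0.841000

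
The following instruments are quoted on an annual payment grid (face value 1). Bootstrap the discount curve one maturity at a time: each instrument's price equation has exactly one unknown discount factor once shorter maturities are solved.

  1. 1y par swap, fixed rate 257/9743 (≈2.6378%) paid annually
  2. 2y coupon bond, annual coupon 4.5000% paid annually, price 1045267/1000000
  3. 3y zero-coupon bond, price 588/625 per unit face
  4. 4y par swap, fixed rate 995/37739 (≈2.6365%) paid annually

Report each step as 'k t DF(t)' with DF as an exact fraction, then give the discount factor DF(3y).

1 1 9743/10000
2 2 9583/10000
3 3 588/625
4 4 1801/2000
DF(3y) = 588/625 ≈ 0.940800

step 1 [1y] swap r/1=257/9743: DF=(1 − 257/9743·(0))/(1+257/9743) = 9743/10000 ≈ 0.974300
step 2 [2y] bond c/1=9/200: DF=(1045267/1000000 − 9/200·(0.974300))/(1+9/200) = 9583/10000 ≈ 0.958300
step 3 [3y] zero: DF = P = 588/625 ≈ 0.940800
step 4 [4y] swap r/1=995/37739: DF=(1 − 995/37739·(0.974300+0.958300+0.940800))/(1+995/37739) = 1801/2000 ≈ 0.900500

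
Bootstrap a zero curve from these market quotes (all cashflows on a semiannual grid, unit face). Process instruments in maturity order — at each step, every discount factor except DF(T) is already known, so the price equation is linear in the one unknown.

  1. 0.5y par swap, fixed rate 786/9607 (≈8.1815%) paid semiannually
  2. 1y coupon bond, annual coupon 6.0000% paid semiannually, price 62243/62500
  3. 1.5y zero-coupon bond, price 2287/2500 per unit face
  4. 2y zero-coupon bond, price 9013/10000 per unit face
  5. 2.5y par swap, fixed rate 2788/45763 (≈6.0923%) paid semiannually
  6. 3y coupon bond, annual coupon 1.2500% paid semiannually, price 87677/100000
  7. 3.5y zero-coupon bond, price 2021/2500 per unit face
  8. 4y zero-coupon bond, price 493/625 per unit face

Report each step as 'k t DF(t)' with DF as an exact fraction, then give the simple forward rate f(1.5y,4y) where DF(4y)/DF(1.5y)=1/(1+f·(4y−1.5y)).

1 1/2 9607/10000
2 1 9389/10000
3 3/2 2287/2500
4 2 9013/10000
5 5/2 4303/5000
6 3 8429/10000
7 7/2 2021/2500
8 4 493/625
f(1.5y,4y) = ((2287/2500)/(493/625) − 1)/(5/2) = 63/986 ≈ 6.3895%

step 1 [0.5y] swap r/2=393/9607: DF=(1 − 393/9607·(0))/(1+393/9607) = 9607/10000 ≈ 0.960700
step 2 [1y] bond c/2=3/100: DF=(62243/62500 − 3/100·(0.960700))/(1+3/100) = 9389/10000 ≈ 0.938900
step 3 [1.5y] zero: DF = P = 2287/2500 ≈ 0.914800
step 4 [2y] zero: DF = P = 9013/10000 ≈ 0.901300
step 5 [2.5y] swap r/2=1394/45763: DF=(1 − 1394/45763·(0.960700+0.938900+0.914800+0.901300))/(1+1394/45763) = 4303/5000 ≈ 0.860600
step 6 [3y] bond c/2=1/160: DF=(87677/100000 − 1/160·(0.960700+0.938900+0.914800+0.901300+0.860600))/(1+1/160) = 8429/10000 ≈ 0.842900
step 7 [3.5y] zero: DF = P = 2021/2500 ≈ 0.808400
step 8 [4y] zero: DF = P = 493/625 ≈ 0.788800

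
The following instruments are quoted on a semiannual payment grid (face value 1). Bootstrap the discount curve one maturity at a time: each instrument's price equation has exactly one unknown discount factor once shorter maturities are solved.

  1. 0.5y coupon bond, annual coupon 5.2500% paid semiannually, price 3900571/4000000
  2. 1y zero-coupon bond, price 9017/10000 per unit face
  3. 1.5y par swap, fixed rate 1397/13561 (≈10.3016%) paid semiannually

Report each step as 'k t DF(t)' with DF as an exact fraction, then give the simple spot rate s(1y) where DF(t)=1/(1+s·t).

1 1/2 4751/5000
2 1 9017/10000
3 3/2 8603/10000
s(1y) = (1/(9017/10000) − 1)/(1) = 983/9017 ≈ 10.9016%

step 1 [0.5y] bond c/2=21/800: DF=(3900571/4000000 − 21/800·(0))/(1+21/800) = 4751/5000 ≈ 0.950200
step 2 [1y] zero: DF = P = 9017/10000 ≈ 0.901700
step 3 [1.5y] swap r/2=1397/27122: DF=(1 − 1397/27122·(0.950200+0.901700))/(1+1397/27122) = 8603/10000 ≈ 0.860300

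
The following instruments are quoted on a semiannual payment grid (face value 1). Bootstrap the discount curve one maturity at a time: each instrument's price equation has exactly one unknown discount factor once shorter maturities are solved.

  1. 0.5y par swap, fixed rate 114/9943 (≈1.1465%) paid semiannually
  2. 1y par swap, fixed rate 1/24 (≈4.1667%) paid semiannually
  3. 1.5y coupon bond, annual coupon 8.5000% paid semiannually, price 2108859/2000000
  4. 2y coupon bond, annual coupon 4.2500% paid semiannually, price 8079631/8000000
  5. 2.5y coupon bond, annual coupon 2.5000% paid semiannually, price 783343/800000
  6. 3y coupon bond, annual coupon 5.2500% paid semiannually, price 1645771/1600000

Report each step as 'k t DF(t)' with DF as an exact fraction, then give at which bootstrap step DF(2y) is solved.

step 1 [0.5y] swap r/2=57/9943: DF=(1 − 57/9943·(0))/(1+57/9943) = 9943/10000 ≈ 0.994300
step 2 [1y] swap r/2=1/48: DF=(1 − 1/48·(0.994300))/(1+1/48) = 9593/10000 ≈ 0.959300
step 3 [1.5y] bond c/2=17/400: DF=(2108859/2000000 − 17/400·(0.994300+0.959300))/(1+17/400) = 4659/5000 ≈ 0.931800
step 4 [2y] bond c/2=17/800: DF=(8079631/8000000 − 17/800·(0.994300+0.959300+0.931800))/(1+17/800) = 9289/10000 ≈ 0.928900
step 5 [2.5y] bond c/2=1/80: DF=(783343/800000 − 1/80·(0.994300+0.959300+0.931800+0.928900))/(1+1/80) = 23/25 ≈ 0.920000
step 6 [3y] bond c/2=21/800: DF=(1645771/1600000 − 21/800·(0.994300+0.959300+0.931800+0.928900+0.920000))/(1+21/800) = 2203/2500 ≈ 0.881200

1 1/2 9943/10000
2 1 9593/10000
3 3/2 4659/5000
4 2 9289/10000
5 5/2 23/25
6 3 2203/2500
DF(2y) is solved at step 4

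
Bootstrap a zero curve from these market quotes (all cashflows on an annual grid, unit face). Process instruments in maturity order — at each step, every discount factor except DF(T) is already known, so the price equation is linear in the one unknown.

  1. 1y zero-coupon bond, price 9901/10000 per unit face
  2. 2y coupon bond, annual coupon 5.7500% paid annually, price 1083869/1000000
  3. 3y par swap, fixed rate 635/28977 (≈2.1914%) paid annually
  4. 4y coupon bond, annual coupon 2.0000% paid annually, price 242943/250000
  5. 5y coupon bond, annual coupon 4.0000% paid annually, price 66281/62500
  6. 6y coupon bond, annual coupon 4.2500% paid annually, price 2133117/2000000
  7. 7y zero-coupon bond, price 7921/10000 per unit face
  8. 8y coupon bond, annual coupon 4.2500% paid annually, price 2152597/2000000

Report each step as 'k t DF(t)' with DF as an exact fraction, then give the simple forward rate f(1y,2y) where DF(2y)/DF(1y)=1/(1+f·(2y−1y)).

1 1 9901/10000
2 2 9711/10000
3 3 1873/2000
4 4 8959/10000
5 5 4369/5000
6 6 1041/1250
7 7 7921/10000
8 8 7759/10000
f(1y,2y) = ((9901/10000)/(9711/10000) − 1)/(1) = 190/9711 ≈ 1.9565%

step 1 [1y] zero: DF = P = 9901/10000 ≈ 0.990100
step 2 [2y] bond c/1=23/400: DF=(1083869/1000000 − 23/400·(0.990100))/(1+23/400) = 9711/10000 ≈ 0.971100
step 3 [3y] swap r/1=635/28977: DF=(1 − 635/28977·(0.990100+0.971100))/(1+635/28977) = 1873/2000 ≈ 0.936500
step 4 [4y] bond c/1=1/50: DF=(242943/250000 − 1/50·(0.990100+0.971100+0.936500))/(1+1/50) = 8959/10000 ≈ 0.895900
step 5 [5y] bond c/1=1/25: DF=(66281/62500 − 1/25·(0.990100+0.971100+0.936500+0.895900))/(1+1/25) = 4369/5000 ≈ 0.873800
step 6 [6y] bond c/1=17/400: DF=(2133117/2000000 − 17/400·(0.990100+0.971100+0.936500+0.895900+0.873800))/(1+17/400) = 1041/1250 ≈ 0.832800
step 7 [7y] zero: DF = P = 7921/10000 ≈ 0.792100
step 8 [8y] bond c/1=17/400: DF=(2152597/2000000 − 17/400·(0.990100+0.971100+0.936500+0.895900+0.873800+0.832800+0.792100))/(1+17/400) = 7759/10000 ≈ 0.775900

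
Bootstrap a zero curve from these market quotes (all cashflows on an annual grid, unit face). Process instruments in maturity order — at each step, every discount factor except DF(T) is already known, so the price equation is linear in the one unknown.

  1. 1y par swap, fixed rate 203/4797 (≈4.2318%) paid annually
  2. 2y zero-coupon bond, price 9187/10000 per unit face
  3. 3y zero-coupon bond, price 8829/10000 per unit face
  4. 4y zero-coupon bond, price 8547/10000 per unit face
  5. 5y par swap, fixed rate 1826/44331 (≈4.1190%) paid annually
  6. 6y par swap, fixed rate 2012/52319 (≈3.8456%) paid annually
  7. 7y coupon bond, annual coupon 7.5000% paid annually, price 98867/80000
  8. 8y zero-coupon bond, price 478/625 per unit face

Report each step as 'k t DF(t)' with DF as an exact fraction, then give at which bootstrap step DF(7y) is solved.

1 1 4797/5000
2 2 9187/10000
3 3 8829/10000
4 4 8547/10000
5 5 4087/5000
6 6 1997/2500
7 7 3923/5000
8 8 478/625
DF(7y) is solved at step 7

step 1 [1y] swap r/1=203/4797: DF=(1 − 203/4797·(0))/(1+203/4797) = 4797/5000 ≈ 0.959400
step 2 [2y] zero: DF = P = 9187/10000 ≈ 0.918700
step 3 [3y] zero: DF = P = 8829/10000 ≈ 0.882900
step 4 [4y] zero: DF = P = 8547/10000 ≈ 0.854700
step 5 [5y] swap r/1=1826/44331: DF=(1 − 1826/44331·(0.959400+0.918700+0.882900+0.854700))/(1+1826/44331) = 4087/5000 ≈ 0.817400
step 6 [6y] swap r/1=2012/52319: DF=(1 − 2012/52319·(0.959400+0.918700+0.882900+0.854700+0.817400))/(1+2012/52319) = 1997/2500 ≈ 0.798800
step 7 [7y] bond c/1=3/40: DF=(98867/80000 − 3/40·(0.959400+0.918700+0.882900+0.854700+0.817400+0.798800))/(1+3/40) = 3923/5000 ≈ 0.784600
step 8 [8y] zero: DF = P = 478/625 ≈ 0.764800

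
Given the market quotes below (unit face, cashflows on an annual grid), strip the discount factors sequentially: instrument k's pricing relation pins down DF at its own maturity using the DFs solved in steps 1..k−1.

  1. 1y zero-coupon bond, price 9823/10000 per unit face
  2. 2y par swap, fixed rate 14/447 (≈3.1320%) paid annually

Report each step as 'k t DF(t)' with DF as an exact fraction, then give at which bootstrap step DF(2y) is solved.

step 1 [1y] zero: DF = P = 9823/10000 ≈ 0.982300
step 2 [2y] swap r/1=14/447: DF=(1 − 14/447·(0.982300))/(1+14/447) = 4699/5000 ≈ 0.939800

1 1 9823/10000
2 2 4699/5000
DF(2y) is solved at step 2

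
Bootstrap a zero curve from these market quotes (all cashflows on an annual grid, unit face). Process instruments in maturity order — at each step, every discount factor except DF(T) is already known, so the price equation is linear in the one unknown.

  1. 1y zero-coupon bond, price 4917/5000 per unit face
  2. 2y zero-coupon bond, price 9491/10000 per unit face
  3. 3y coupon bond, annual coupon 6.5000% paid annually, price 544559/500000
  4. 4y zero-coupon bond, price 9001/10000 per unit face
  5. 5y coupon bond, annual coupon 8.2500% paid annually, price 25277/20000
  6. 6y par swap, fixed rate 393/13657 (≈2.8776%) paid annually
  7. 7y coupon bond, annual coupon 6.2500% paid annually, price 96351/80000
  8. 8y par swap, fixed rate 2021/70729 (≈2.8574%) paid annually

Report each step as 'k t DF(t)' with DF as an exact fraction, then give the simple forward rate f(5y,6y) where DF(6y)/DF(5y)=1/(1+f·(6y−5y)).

step 1 [1y] zero: DF = P = 4917/5000 ≈ 0.983400
step 2 [2y] zero: DF = P = 9491/10000 ≈ 0.949100
step 3 [3y] bond c/1=13/200: DF=(544559/500000 − 13/200·(0.983400+0.949100))/(1+13/200) = 9047/10000 ≈ 0.904700
step 4 [4y] zero: DF = P = 9001/10000 ≈ 0.900100
step 5 [5y] bond c/1=33/400: DF=(25277/20000 − 33/400·(0.983400+0.949100+0.904700+0.900100))/(1+33/400) = 8827/10000 ≈ 0.882700
step 6 [6y] swap r/1=393/13657: DF=(1 − 393/13657·(0.983400+0.949100+0.904700+0.900100+0.882700))/(1+393/13657) = 2107/2500 ≈ 0.842800
step 7 [7y] bond c/1=1/16: DF=(96351/80000 − 1/16·(0.983400+0.949100+0.904700+0.900100+0.882700+0.842800))/(1+1/16) = 4061/5000 ≈ 0.812200
step 8 [8y] swap r/1=2021/70729: DF=(1 − 2021/70729·(0.983400+0.949100+0.904700+0.900100+0.882700+0.842800+0.812200))/(1+2021/70729) = 7979/10000 ≈ 0.797900

1 1 4917/5000
2 2 9491/10000
3 3 9047/10000
4 4 9001/10000
5 5 8827/10000
6 6 2107/2500
7 7 4061/5000
8 8 7979/10000
f(5y,6y) = ((8827/10000)/(2107/2500) − 1)/(1) = 57/1204 ≈ 4.7342%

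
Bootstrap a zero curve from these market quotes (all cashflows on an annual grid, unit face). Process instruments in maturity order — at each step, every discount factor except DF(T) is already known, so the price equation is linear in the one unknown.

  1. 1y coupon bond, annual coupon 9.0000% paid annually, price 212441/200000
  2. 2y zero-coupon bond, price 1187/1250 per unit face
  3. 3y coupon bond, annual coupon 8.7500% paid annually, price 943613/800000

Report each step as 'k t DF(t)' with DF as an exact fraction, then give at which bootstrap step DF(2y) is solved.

1 1 1949/2000
2 2 1187/1250
3 3 4649/5000
DF(2y) is solved at step 2

step 1 [1y] bond c/1=9/100: DF=(212441/200000 − 9/100·(0))/(1+9/100) = 1949/2000 ≈ 0.974500
step 2 [2y] zero: DF = P = 1187/1250 ≈ 0.949600
step 3 [3y] bond c/1=7/80: DF=(943613/800000 − 7/80·(0.974500+0.949600))/(1+7/80) = 4649/5000 ≈ 0.929800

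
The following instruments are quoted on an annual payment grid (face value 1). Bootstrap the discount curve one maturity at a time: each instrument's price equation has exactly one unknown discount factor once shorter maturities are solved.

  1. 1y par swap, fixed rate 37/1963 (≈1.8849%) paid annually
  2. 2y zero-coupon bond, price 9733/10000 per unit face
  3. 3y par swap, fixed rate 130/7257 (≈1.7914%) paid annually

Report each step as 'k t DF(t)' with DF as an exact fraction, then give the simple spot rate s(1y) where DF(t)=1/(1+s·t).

1 1 1963/2000
2 2 9733/10000
3 3 237/250
s(1y) = (1/(1963/2000) − 1)/(1) = 37/1963 ≈ 1.8849%

step 1 [1y] swap r/1=37/1963: DF=(1 − 37/1963·(0))/(1+37/1963) = 1963/2000 ≈ 0.981500
step 2 [2y] zero: DF = P = 9733/10000 ≈ 0.973300
step 3 [3y] swap r/1=130/7257: DF=(1 − 130/7257·(0.981500+0.973300))/(1+130/7257) = 237/250 ≈ 0.948000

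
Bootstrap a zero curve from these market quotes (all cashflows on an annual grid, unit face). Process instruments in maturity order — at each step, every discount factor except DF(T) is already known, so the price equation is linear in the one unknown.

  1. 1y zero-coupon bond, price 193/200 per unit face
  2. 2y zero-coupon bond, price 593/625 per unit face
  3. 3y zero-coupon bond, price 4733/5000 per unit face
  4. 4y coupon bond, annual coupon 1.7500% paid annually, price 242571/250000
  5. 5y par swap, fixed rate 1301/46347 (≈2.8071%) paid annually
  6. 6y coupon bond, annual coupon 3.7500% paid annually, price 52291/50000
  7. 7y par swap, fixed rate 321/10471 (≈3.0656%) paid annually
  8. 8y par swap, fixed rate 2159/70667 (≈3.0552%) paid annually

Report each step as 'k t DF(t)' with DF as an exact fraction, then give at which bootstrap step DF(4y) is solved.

step 1 [1y] zero: DF = P = 193/200 ≈ 0.965000
step 2 [2y] zero: DF = P = 593/625 ≈ 0.948800
step 3 [3y] zero: DF = P = 4733/5000 ≈ 0.946600
step 4 [4y] bond c/1=7/400: DF=(242571/250000 − 7/400·(0.965000+0.948800+0.946600))/(1+7/400) = 2261/2500 ≈ 0.904400
step 5 [5y] swap r/1=1301/46347: DF=(1 − 1301/46347·(0.965000+0.948800+0.946600+0.904400))/(1+1301/46347) = 8699/10000 ≈ 0.869900
step 6 [6y] bond c/1=3/80: DF=(52291/50000 − 3/80·(0.965000+0.948800+0.946600+0.904400+0.869900))/(1+3/80) = 1681/2000 ≈ 0.840500
step 7 [7y] swap r/1=321/10471: DF=(1 − 321/10471·(0.965000+0.948800+0.946600+0.904400+0.869900+0.840500))/(1+321/10471) = 4037/5000 ≈ 0.807400
step 8 [8y] swap r/1=2159/70667: DF=(1 − 2159/70667·(0.965000+0.948800+0.946600+0.904400+0.869900+0.840500+0.807400))/(1+2159/70667) = 7841/10000 ≈ 0.784100

1 1 193/200
2 2 593/625
3 3 4733/5000
4 4 2261/2500
5 5 8699/10000
6 6 1681/2000
7 7 4037/5000
8 8 7841/10000
DF(4y) is solved at step 4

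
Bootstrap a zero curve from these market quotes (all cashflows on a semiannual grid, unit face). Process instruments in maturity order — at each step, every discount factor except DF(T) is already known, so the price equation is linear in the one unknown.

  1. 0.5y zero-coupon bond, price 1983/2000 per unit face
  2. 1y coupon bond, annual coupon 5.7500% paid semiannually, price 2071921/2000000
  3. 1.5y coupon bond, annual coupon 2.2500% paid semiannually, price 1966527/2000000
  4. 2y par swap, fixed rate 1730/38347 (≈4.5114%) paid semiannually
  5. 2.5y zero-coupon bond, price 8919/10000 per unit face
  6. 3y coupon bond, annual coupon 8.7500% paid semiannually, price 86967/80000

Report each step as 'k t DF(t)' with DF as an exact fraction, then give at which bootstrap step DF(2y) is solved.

1 1/2 1983/2000
2 1 9793/10000
3 3/2 594/625
4 2 1827/2000
5 5/2 8919/10000
6 3 4217/5000
DF(2y) is solved at step 4

step 1 [0.5y] zero: DF = P = 1983/2000 ≈ 0.991500
step 2 [1y] bond c/2=23/800: DF=(2071921/2000000 − 23/800·(0.991500))/(1+23/800) = 9793/10000 ≈ 0.979300
step 3 [1.5y] bond c/2=9/800: DF=(1966527/2000000 − 9/800·(0.991500+0.979300))/(1+9/800) = 594/625 ≈ 0.950400
step 4 [2y] swap r/2=865/38347: DF=(1 − 865/38347·(0.991500+0.979300+0.950400))/(1+865/38347) = 1827/2000 ≈ 0.913500
step 5 [2.5y] zero: DF = P = 8919/10000 ≈ 0.891900
step 6 [3y] bond c/2=7/160: DF=(86967/80000 − 7/160·(0.991500+0.979300+0.950400+0.913500+0.891900))/(1+7/160) = 4217/5000 ≈ 0.843400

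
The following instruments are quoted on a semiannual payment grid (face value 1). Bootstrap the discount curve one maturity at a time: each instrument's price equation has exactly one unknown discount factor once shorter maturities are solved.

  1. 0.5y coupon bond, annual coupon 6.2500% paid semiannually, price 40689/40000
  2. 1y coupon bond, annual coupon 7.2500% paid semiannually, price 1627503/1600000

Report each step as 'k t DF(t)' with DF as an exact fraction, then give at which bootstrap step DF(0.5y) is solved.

step 1 [0.5y] bond c/2=1/32: DF=(40689/40000 − 1/32·(0))/(1+1/32) = 1233/1250 ≈ 0.986400
step 2 [1y] bond c/2=29/800: DF=(1627503/1600000 − 29/800·(0.986400))/(1+29/800) = 9471/10000 ≈ 0.947100

1 1/2 1233/1250
2 1 9471/10000
DF(0.5y) is solved at step 1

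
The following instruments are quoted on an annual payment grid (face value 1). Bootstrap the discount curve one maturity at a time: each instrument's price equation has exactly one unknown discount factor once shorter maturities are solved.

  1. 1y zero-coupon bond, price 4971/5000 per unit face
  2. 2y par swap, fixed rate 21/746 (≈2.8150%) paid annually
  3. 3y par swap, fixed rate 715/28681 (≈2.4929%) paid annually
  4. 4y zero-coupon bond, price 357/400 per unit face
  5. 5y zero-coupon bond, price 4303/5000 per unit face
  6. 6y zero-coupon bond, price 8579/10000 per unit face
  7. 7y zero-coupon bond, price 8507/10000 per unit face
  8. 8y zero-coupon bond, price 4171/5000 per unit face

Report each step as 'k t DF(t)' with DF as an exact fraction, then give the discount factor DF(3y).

step 1 [1y] zero: DF = P = 4971/5000 ≈ 0.994200
step 2 [2y] swap r/1=21/746: DF=(1 − 21/746·(0.994200))/(1+21/746) = 4727/5000 ≈ 0.945400
step 3 [3y] swap r/1=715/28681: DF=(1 − 715/28681·(0.994200+0.945400))/(1+715/28681) = 1857/2000 ≈ 0.928500
step 4 [4y] zero: DF = P = 357/400 ≈ 0.892500
step 5 [5y] zero: DF = P = 4303/5000 ≈ 0.860600
step 6 [6y] zero: DF = P = 8579/10000 ≈ 0.857900
step 7 [7y] zero: DF = P = 8507/10000 ≈ 0.850700
step 8 [8y] zero: DF = P = 4171/5000 ≈ 0.834200

1 1 4971/5000
2 2 4727/5000
3 3 1857/2000
4 4 357/400
5 5 4303/5000
6 6 8579/10000
7 7 8507/10000
8 8 4171/5000
DF(3y) = 1857/2000 ≈ 0.928500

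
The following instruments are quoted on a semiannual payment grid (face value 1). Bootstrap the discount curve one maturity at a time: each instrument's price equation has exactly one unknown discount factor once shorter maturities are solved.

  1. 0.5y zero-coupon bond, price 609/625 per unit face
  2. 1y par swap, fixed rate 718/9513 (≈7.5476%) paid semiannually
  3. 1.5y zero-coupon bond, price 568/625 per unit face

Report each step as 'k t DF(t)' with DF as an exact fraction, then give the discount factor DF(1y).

1 1/2 609/625
2 1 4641/5000
3 3/2 568/625
DF(1y) = 4641/5000 ≈ 0.928200

step 1 [0.5y] zero: DF = P = 609/625 ≈ 0.974400
step 2 [1y] swap r/2=359/9513: DF=(1 − 359/9513·(0.974400))/(1+359/9513) = 4641/5000 ≈ 0.928200
step 3 [1.5y] zero: DF = P = 568/625 ≈ 0.908800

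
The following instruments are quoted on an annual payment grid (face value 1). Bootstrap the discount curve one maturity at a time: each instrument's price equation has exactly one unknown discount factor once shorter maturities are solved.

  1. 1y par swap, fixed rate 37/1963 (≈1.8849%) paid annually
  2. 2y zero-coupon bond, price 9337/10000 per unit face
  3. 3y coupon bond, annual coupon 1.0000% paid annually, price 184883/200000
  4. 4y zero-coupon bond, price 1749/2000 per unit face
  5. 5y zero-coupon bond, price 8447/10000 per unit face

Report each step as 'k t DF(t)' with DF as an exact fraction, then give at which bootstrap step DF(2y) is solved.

1 1 1963/2000
2 2 9337/10000
3 3 8963/10000
4 4 1749/2000
5 5 8447/10000
DF(2y) is solved at step 2

step 1 [1y] swap r/1=37/1963: DF=(1 − 37/1963·(0))/(1+37/1963) = 1963/2000 ≈ 0.981500
step 2 [2y] zero: DF = P = 9337/10000 ≈ 0.933700
step 3 [3y] bond c/1=1/100: DF=(184883/200000 − 1/100·(0.981500+0.933700))/(1+1/100) = 8963/10000 ≈ 0.896300
step 4 [4y] zero: DF = P = 1749/2000 ≈ 0.874500
step 5 [5y] zero: DF = P = 8447/10000 ≈ 0.844700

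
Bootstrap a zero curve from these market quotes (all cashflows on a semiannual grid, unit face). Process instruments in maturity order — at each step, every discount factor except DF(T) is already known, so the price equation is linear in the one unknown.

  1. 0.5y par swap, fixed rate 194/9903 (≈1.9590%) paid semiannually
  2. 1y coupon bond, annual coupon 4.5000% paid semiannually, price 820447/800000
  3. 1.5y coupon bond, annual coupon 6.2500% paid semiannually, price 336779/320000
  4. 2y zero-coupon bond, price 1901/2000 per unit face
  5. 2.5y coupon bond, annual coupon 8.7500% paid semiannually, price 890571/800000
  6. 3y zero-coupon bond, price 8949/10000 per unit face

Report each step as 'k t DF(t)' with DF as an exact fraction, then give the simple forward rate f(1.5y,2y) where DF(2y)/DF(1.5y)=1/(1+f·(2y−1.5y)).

step 1 [0.5y] swap r/2=97/9903: DF=(1 − 97/9903·(0))/(1+97/9903) = 9903/10000 ≈ 0.990300
step 2 [1y] bond c/2=9/400: DF=(820447/800000 − 9/400·(0.990300))/(1+9/400) = 2453/2500 ≈ 0.981200
step 3 [1.5y] bond c/2=1/32: DF=(336779/320000 − 1/32·(0.990300+0.981200))/(1+1/32) = 1201/1250 ≈ 0.960800
step 4 [2y] zero: DF = P = 1901/2000 ≈ 0.950500
step 5 [2.5y] bond c/2=7/160: DF=(890571/800000 − 7/160·(0.990300+0.981200+0.960800+0.950500))/(1+7/160) = 4519/5000 ≈ 0.903800
step 6 [3y] zero: DF = P = 8949/10000 ≈ 0.894900

1 1/2 9903/10000
2 1 2453/2500
3 3/2 1201/1250
4 2 1901/2000
5 5/2 4519/5000
6 3 8949/10000
f(1.5y,2y) = ((1201/1250)/(1901/2000) − 1)/(1/2) = 206/9505 ≈ 2.1673%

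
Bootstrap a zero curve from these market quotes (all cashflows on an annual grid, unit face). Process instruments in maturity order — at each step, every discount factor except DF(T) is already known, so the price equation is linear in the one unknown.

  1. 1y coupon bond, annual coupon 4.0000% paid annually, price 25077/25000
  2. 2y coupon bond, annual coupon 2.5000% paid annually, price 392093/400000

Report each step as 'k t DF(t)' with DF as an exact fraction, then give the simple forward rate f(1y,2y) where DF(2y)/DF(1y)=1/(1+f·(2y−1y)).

1 1 1929/2000
2 2 583/625
f(1y,2y) = ((1929/2000)/(583/625) − 1)/(1) = 317/9328 ≈ 3.3984%

step 1 [1y] bond c/1=1/25: DF=(25077/25000 − 1/25·(0))/(1+1/25) = 1929/2000 ≈ 0.964500
step 2 [2y] bond c/1=1/40: DF=(392093/400000 − 1/40·(0.964500))/(1+1/40) = 583/625 ≈ 0.932800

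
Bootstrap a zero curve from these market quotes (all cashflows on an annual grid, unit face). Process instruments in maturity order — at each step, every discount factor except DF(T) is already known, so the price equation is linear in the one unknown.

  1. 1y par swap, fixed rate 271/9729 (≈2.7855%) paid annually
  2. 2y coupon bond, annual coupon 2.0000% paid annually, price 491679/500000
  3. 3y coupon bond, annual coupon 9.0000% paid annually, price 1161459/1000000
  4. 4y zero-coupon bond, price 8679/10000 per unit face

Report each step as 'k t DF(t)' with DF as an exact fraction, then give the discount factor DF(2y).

step 1 [1y] swap r/1=271/9729: DF=(1 − 271/9729·(0))/(1+271/9729) = 9729/10000 ≈ 0.972900
step 2 [2y] bond c/1=1/50: DF=(491679/500000 − 1/50·(0.972900))/(1+1/50) = 189/200 ≈ 0.945000
step 3 [3y] bond c/1=9/100: DF=(1161459/1000000 − 9/100·(0.972900+0.945000))/(1+9/100) = 567/625 ≈ 0.907200
step 4 [4y] zero: DF = P = 8679/10000 ≈ 0.867900

1 1 9729/10000
2 2 189/200
3 3 567/625
4 4 8679/10000
DF(2y) = 189/200 ≈ 0.945000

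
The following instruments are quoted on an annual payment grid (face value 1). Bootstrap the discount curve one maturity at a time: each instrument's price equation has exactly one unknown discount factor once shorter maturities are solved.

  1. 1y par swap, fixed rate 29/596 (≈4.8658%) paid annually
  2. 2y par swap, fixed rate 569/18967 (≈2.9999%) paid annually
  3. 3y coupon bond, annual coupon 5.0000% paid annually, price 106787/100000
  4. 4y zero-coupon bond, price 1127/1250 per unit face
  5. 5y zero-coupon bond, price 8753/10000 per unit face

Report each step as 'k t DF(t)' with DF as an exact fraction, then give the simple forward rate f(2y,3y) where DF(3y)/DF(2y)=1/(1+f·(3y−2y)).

step 1 [1y] swap r/1=29/596: DF=(1 − 29/596·(0))/(1+29/596) = 596/625 ≈ 0.953600
step 2 [2y] swap r/1=569/18967: DF=(1 − 569/18967·(0.953600))/(1+569/18967) = 9431/10000 ≈ 0.943100
step 3 [3y] bond c/1=1/20: DF=(106787/100000 − 1/20·(0.953600+0.943100))/(1+1/20) = 9267/10000 ≈ 0.926700
step 4 [4y] zero: DF = P = 1127/1250 ≈ 0.901600
step 5 [5y] zero: DF = P = 8753/10000 ≈ 0.875300

1 1 596/625
2 2 9431/10000
3 3 9267/10000
4 4 1127/1250
5 5 8753/10000
f(2y,3y) = ((9431/10000)/(9267/10000) − 1)/(1) = 164/9267 ≈ 1.7697%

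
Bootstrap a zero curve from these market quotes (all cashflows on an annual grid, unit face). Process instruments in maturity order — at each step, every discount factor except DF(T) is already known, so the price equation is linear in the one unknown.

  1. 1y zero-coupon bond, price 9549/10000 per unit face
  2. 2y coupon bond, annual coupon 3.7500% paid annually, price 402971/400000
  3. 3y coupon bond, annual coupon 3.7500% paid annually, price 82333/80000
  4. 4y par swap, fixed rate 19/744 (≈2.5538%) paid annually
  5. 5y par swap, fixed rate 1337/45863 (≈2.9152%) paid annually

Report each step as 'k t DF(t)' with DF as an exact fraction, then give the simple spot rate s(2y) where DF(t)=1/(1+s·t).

1 1 9549/10000
2 2 1873/2000
3 3 2309/2500
4 4 181/200
5 5 8663/10000
s(2y) = (1/(1873/2000) − 1)/(2) = 127/3746 ≈ 3.3903%

step 1 [1y] zero: DF = P = 9549/10000 ≈ 0.954900
step 2 [2y] bond c/1=3/80: DF=(402971/400000 − 3/80·(0.954900))/(1+3/80) = 1873/2000 ≈ 0.936500
step 3 [3y] bond c/1=3/80: DF=(82333/80000 − 3/80·(0.954900+0.936500))/(1+3/80) = 2309/2500 ≈ 0.923600
step 4 [4y] swap r/1=19/744: DF=(1 − 19/744·(0.954900+0.936500+0.923600))/(1+19/744) = 181/200 ≈ 0.905000
step 5 [5y] swap r/1=1337/45863: DF=(1 − 1337/45863·(0.954900+0.936500+0.923600+0.905000))/(1+1337/45863) = 8663/10000 ≈ 0.866300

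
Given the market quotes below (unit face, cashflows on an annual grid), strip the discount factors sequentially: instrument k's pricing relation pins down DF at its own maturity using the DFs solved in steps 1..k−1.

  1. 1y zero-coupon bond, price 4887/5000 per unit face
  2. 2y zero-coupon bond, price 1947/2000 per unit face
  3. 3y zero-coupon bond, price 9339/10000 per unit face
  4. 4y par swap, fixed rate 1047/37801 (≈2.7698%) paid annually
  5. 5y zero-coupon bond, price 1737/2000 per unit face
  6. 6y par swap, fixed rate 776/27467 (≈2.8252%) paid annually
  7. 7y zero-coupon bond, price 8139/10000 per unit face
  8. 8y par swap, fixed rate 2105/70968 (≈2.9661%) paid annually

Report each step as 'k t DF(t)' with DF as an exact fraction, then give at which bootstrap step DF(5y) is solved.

step 1 [1y] zero: DF = P = 4887/5000 ≈ 0.977400
step 2 [2y] zero: DF = P = 1947/2000 ≈ 0.973500
step 3 [3y] zero: DF = P = 9339/10000 ≈ 0.933900
step 4 [4y] swap r/1=1047/37801: DF=(1 − 1047/37801·(0.977400+0.973500+0.933900))/(1+1047/37801) = 8953/10000 ≈ 0.895300
step 5 [5y] zero: DF = P = 1737/2000 ≈ 0.868500
step 6 [6y] swap r/1=776/27467: DF=(1 − 776/27467·(0.977400+0.973500+0.933900+0.895300+0.868500))/(1+776/27467) = 528/625 ≈ 0.844800
step 7 [7y] zero: DF = P = 8139/10000 ≈ 0.813900
step 8 [8y] swap r/1=2105/70968: DF=(1 − 2105/70968·(0.977400+0.973500+0.933900+0.895300+0.868500+0.844800+0.813900))/(1+2105/70968) = 1579/2000 ≈ 0.789500

1 1 4887/5000
2 2 1947/2000
3 3 9339/10000
4 4 8953/10000
5 5 1737/2000
6 6 528/625
7 7 8139/10000
8 8 1579/2000
DF(5y) is solved at step 5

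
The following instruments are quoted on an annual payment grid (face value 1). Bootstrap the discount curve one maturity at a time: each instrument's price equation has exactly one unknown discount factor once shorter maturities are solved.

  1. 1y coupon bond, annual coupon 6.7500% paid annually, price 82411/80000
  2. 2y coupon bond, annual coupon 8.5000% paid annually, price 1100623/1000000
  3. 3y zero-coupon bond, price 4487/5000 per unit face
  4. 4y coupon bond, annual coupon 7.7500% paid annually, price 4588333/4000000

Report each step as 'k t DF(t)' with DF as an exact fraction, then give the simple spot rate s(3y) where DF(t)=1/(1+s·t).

1 1 193/200
2 2 2347/2500
3 3 4487/5000
4 4 8631/10000
s(3y) = (1/(4487/5000) − 1)/(3) = 171/4487 ≈ 3.8110%

step 1 [1y] bond c/1=27/400: DF=(82411/80000 − 27/400·(0))/(1+27/400) = 193/200 ≈ 0.965000
step 2 [2y] bond c/1=17/200: DF=(1100623/1000000 − 17/200·(0.965000))/(1+17/200) = 2347/2500 ≈ 0.938800
step 3 [3y] zero: DF = P = 4487/5000 ≈ 0.897400
step 4 [4y] bond c/1=31/400: DF=(4588333/4000000 − 31/400·(0.965000+0.938800+0.897400))/(1+31/400) = 8631/10000 ≈ 0.863100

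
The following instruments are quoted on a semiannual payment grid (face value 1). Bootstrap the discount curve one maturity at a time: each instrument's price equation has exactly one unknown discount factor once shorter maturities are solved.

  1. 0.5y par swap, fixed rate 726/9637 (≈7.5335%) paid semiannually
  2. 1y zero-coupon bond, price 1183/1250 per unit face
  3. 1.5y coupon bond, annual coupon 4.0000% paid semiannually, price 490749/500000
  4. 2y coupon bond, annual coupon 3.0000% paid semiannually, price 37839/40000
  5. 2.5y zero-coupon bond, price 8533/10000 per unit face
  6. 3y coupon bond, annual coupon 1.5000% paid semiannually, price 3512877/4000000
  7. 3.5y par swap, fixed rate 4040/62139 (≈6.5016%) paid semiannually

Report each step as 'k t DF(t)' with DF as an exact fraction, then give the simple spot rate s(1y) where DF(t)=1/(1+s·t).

1 1/2 9637/10000
2 1 1183/1250
3 3/2 578/625
4 2 8901/10000
5 5/2 8533/10000
6 3 1047/1250
7 7/2 399/500
s(1y) = (1/(1183/1250) − 1)/(1) = 67/1183 ≈ 5.6636%

step 1 [0.5y] swap r/2=363/9637: DF=(1 − 363/9637·(0))/(1+363/9637) = 9637/10000 ≈ 0.963700
step 2 [1y] zero: DF = P = 1183/1250 ≈ 0.946400
step 3 [1.5y] bond c/2=1/50: DF=(490749/500000 − 1/50·(0.963700+0.946400))/(1+1/50) = 578/625 ≈ 0.924800
step 4 [2y] bond c/2=3/200: DF=(37839/40000 − 3/200·(0.963700+0.946400+0.924800))/(1+3/200) = 8901/10000 ≈ 0.890100
step 5 [2.5y] zero: DF = P = 8533/10000 ≈ 0.853300
step 6 [3y] bond c/2=3/400: DF=(3512877/4000000 − 3/400·(0.963700+0.946400+0.924800+0.890100+0.853300))/(1+3/400) = 1047/1250 ≈ 0.837600
step 7 [3.5y] swap r/2=2020/62139: DF=(1 − 2020/62139·(0.963700+0.946400+0.924800+0.890100+0.853300+0.837600))/(1+2020/62139) = 399/500 ≈ 0.798000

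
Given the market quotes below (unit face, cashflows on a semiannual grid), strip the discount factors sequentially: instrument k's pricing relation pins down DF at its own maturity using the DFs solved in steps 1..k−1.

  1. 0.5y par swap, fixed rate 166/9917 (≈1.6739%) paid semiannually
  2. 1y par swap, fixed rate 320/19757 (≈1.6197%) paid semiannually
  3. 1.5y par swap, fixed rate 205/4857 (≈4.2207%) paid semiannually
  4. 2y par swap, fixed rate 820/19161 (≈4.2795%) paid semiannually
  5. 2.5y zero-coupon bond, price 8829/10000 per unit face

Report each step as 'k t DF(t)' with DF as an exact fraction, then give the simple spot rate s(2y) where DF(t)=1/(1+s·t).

step 1 [0.5y] swap r/2=83/9917: DF=(1 − 83/9917·(0))/(1+83/9917) = 9917/10000 ≈ 0.991700
step 2 [1y] swap r/2=160/19757: DF=(1 − 160/19757·(0.991700))/(1+160/19757) = 123/125 ≈ 0.984000
step 3 [1.5y] swap r/2=205/9714: DF=(1 − 205/9714·(0.991700+0.984000))/(1+205/9714) = 1877/2000 ≈ 0.938500
step 4 [2y] swap r/2=410/19161: DF=(1 − 410/19161·(0.991700+0.984000+0.938500))/(1+410/19161) = 459/500 ≈ 0.918000
step 5 [2.5y] zero: DF = P = 8829/10000 ≈ 0.882900

1 1/2 9917/10000
2 1 123/125
3 3/2 1877/2000
4 2 459/500
5 5/2 8829/10000
s(2y) = (1/(459/500) − 1)/(2) = 41/918 ≈ 4.4662%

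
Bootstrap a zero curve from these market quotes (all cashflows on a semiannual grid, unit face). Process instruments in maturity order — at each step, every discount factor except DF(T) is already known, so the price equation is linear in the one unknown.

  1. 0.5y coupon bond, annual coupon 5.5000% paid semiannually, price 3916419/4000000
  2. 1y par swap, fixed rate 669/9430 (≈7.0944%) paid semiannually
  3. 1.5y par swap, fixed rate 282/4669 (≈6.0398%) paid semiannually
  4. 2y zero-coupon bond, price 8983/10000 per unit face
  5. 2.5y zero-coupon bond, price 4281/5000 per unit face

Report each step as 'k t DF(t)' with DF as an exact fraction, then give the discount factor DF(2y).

step 1 [0.5y] bond c/2=11/400: DF=(3916419/4000000 − 11/400·(0))/(1+11/400) = 9529/10000 ≈ 0.952900
step 2 [1y] swap r/2=669/18860: DF=(1 − 669/18860·(0.952900))/(1+669/18860) = 9331/10000 ≈ 0.933100
step 3 [1.5y] swap r/2=141/4669: DF=(1 − 141/4669·(0.952900+0.933100))/(1+141/4669) = 4577/5000 ≈ 0.915400
step 4 [2y] zero: DF = P = 8983/10000 ≈ 0.898300
step 5 [2.5y] zero: DF = P = 4281/5000 ≈ 0.856200

1 1/2 9529/10000
2 1 9331/10000
3 3/2 4577/5000
4 2 8983/10000
5 5/2 4281/5000
DF(2y) = 8983/10000 ≈ 0.898300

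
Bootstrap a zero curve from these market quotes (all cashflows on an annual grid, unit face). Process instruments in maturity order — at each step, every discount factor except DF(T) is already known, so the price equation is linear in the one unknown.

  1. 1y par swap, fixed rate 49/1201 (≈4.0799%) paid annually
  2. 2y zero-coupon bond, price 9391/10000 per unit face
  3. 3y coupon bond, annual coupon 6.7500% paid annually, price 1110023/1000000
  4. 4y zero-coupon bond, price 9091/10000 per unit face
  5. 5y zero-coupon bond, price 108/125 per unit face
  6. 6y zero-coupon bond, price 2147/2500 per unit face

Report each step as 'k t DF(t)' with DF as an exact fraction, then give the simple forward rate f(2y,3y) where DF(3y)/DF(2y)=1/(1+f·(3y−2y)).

1 1 1201/1250
2 2 9391/10000
3 3 9197/10000
4 4 9091/10000
5 5 108/125
6 6 2147/2500
f(2y,3y) = ((9391/10000)/(9197/10000) − 1)/(1) = 194/9197 ≈ 2.1094%

step 1 [1y] swap r/1=49/1201: DF=(1 − 49/1201·(0))/(1+49/1201) = 1201/1250 ≈ 0.960800
step 2 [2y] zero: DF = P = 9391/10000 ≈ 0.939100
step 3 [3y] bond c/1=27/400: DF=(1110023/1000000 − 27/400·(0.960800+0.939100))/(1+27/400) = 9197/10000 ≈ 0.919700
step 4 [4y] zero: DF = P = 9091/10000 ≈ 0.909100
step 5 [5y] zero: DF = P = 108/125 ≈ 0.864000
step 6 [6y] zero: DF = P = 2147/2500 ≈ 0.858800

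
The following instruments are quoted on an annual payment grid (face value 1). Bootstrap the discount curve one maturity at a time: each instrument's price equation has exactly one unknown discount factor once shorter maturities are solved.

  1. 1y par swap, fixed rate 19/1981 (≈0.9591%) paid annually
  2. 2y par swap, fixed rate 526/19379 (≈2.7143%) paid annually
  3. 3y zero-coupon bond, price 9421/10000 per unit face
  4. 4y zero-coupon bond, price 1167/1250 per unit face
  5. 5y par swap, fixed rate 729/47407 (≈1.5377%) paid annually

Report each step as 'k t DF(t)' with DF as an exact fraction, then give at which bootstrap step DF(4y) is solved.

step 1 [1y] swap r/1=19/1981: DF=(1 − 19/1981·(0))/(1+19/1981) = 1981/2000 ≈ 0.990500
step 2 [2y] swap r/1=526/19379: DF=(1 − 526/19379·(0.990500))/(1+526/19379) = 4737/5000 ≈ 0.947400
step 3 [3y] zero: DF = P = 9421/10000 ≈ 0.942100
step 4 [4y] zero: DF = P = 1167/1250 ≈ 0.933600
step 5 [5y] swap r/1=729/47407: DF=(1 − 729/47407·(0.990500+0.947400+0.942100+0.933600))/(1+729/47407) = 9271/10000 ≈ 0.927100

1 1 1981/2000
2 2 4737/5000
3 3 9421/10000
4 4 1167/1250
5 5 9271/10000
DF(4y) is solved at step 4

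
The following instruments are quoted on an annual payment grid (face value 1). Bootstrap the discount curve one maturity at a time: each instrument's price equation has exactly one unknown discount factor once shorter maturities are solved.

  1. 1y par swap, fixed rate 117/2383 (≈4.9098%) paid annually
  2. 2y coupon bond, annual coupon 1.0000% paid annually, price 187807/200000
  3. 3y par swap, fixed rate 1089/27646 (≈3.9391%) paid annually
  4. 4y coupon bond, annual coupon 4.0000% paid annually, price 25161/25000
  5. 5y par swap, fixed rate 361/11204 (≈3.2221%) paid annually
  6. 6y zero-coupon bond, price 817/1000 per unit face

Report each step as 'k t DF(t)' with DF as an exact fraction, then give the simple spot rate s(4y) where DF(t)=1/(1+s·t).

step 1 [1y] swap r/1=117/2383: DF=(1 − 117/2383·(0))/(1+117/2383) = 2383/2500 ≈ 0.953200
step 2 [2y] bond c/1=1/100: DF=(187807/200000 − 1/100·(0.953200))/(1+1/100) = 9203/10000 ≈ 0.920300
step 3 [3y] swap r/1=1089/27646: DF=(1 − 1089/27646·(0.953200+0.920300))/(1+1089/27646) = 8911/10000 ≈ 0.891100
step 4 [4y] bond c/1=1/25: DF=(25161/25000 − 1/25·(0.953200+0.920300+0.891100))/(1+1/25) = 4307/5000 ≈ 0.861400
step 5 [5y] swap r/1=361/11204: DF=(1 − 361/11204·(0.953200+0.920300+0.891100+0.861400))/(1+361/11204) = 2139/2500 ≈ 0.855600
step 6 [6y] zero: DF = P = 817/1000 ≈ 0.817000

1 1 2383/2500
2 2 9203/10000
3 3 8911/10000
4 4 4307/5000
5 5 2139/2500
6 6 817/1000
s(4y) = (1/(4307/5000) − 1)/(4) = 693/17228 ≈ 4.0225%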